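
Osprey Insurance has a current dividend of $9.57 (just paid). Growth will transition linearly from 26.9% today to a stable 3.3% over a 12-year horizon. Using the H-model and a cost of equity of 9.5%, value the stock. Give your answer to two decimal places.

$378.01

H-model: P₀ = D₀[(1+g_L) + H(g_S−g_L)]/(r−g_L), with H = 12/2 = 6.
P₀ = 9.57 × [(1+0.033) + 6×(0.269−0.033)] / (0.095−0.033)
   = 9.57 × 2.4490 / 0.062 = 378.0150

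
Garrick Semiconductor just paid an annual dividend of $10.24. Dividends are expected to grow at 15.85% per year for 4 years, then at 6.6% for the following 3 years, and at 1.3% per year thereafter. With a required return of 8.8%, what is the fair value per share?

Three-stage DDM. Project D₁…D_7; terminal Gordon value at t=7 with g = 0.013; discount at r = 0.088.
D_1 = 11.8630
D_2 = 13.7433
D_3 = 15.9216
D_4 = 18.4452
D_5 = 19.6626
D_6 = 20.9603
D_7 = 22.3437
TV_7 = 22.6342/(0.088−0.013) = 301.7893
P₀ = Σ Dₜ/(1+r)ᵗ + TV_7/(1+r)^7 = 253.1792

$253.18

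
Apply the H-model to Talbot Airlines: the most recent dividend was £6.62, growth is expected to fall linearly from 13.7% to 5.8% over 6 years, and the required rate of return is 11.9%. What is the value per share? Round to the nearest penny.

H-model: P₀ = D₀[(1+g_L) + H(g_S−g_L)]/(r−g_L), with H = 6/2 = 3.
P₀ = 6.62 × [(1+0.058) + 3×(0.137−0.058)] / (0.119−0.058)
   = 6.62 × 1.2950 / 0.061 = 140.5393

£140.54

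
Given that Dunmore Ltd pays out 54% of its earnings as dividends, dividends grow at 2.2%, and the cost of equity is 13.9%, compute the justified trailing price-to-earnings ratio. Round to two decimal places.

Justified trailing P/E = b(1+g)/(r−g) = 0.54×(1+0.022)/(0.139−0.022) = 4.7169

4.72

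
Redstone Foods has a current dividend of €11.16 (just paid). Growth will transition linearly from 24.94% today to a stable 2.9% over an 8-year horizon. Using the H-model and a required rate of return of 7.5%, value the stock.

H-model: P₀ = D₀[(1+g_L) + H(g_S−g_L)]/(r−g_L), with H = 8/2 = 4.
P₀ = 11.16 × [(1+0.029) + 4×(0.2494−0.029)] / (0.075−0.029)
   = 11.16 × 1.9106 / 0.046 = 463.5282

€463.53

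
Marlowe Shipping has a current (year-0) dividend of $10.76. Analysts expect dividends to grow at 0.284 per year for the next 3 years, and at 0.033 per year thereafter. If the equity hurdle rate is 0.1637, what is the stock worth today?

$153.66

Two-stage DDM. Project D₁…D_3 at 0.284, terminal growth 0.033, discount at r = 0.1637.
D_1 = 13.8158
D_2 = 17.7395
D_3 = 22.7776
Terminal value at t=3: TV = D_4/(r−g) = 23.5292/(0.1637−0.033) = 180.0247
P₀ = 13.8158/(1+0.1637)^1 + 17.7395/(1+0.1637)^2 + 22.7776/(1+0.1637)^3 + 180.0247/(1+0.1637)^3 = 153.6635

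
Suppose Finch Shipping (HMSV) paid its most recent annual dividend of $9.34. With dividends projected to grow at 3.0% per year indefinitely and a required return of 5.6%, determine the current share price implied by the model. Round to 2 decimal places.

$370.01

Gordon growth model: P₀ = D₁/(r − g). D₁ = 9.34 × (1 + 0.03) = 9.6202.
P₀ = 9.6202 / (0.056 − 0.03) = 9.6202 / 0.026 = 370.0077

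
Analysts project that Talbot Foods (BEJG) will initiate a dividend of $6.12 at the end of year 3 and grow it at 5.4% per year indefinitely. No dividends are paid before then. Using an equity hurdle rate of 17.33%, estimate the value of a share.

$37.26

Deferred-dividend DDM. At t=2 the remaining stream is a growing perpetuity with first payment D_3 = 6.12.
V_2 = D_3/(r−g) = 6.12/(0.1733−0.054) = 51.2992
P₀ = V_2/(1+r)^2 = 51.2992/(1+0.1733)^2 = 37.2643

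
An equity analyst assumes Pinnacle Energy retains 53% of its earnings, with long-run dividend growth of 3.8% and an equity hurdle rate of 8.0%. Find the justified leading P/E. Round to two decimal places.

Payout ratio b = 1 − 0.53 = 0.47.
Justified leading P/E = b/(r−g) = 0.47/(0.08−0.038) = 11.1905

11.19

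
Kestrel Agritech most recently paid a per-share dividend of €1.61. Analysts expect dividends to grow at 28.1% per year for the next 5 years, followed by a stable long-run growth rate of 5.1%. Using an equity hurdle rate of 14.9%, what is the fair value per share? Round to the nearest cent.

€41.03

Two-stage DDM. Project D₁…D_5 at 0.281, terminal growth 0.051, discount at r = 0.149.
D_1 = 2.0624
D_2 = 2.6419
D_3 = 3.3843
D_4 = 4.3353
D_5 = 5.5536
Terminal value at t=5: TV = D_6/(r−g) = 5.8368/(0.149−0.051) = 59.5591
P₀ = 2.0624/(1+0.149)^1 + 2.6419/(1+0.149)^2 + 3.3843/(1+0.149)^3 + 4.3353/(1+0.149)^4 + 5.5536/(1+0.149)^5 + 59.5591/(1+0.149)^5 = 41.0282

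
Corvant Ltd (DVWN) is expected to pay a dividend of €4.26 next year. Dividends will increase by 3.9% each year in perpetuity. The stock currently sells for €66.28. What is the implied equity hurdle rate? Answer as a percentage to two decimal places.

Rearranging the constant-growth DDM: r = D₁/P₀ + g.
r = 4.2600 / 66.28 + 0.039 = 0.06427 + 0.039 = 0.10327

10.33%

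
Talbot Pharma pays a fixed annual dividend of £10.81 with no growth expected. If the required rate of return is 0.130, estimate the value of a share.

£83.15

Zero-growth DDM (perpetuity): P₀ = D/r = 10.81 / 0.13 = 83.1538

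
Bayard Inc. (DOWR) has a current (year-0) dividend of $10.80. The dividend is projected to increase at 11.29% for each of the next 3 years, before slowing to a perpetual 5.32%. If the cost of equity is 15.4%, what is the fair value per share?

$131.36

Two-stage DDM. Project D₁…D_3 at 0.1129, terminal growth 0.0532, discount at r = 0.154.
D_1 = 12.0193
D_2 = 13.3763
D_3 = 14.8865
Terminal value at t=3: TV = D_4/(r−g) = 15.6784/(0.154−0.0532) = 155.5401
P₀ = 12.0193/(1+0.154)^1 + 13.3763/(1+0.154)^2 + 14.8865/(1+0.154)^3 + 155.5401/(1+0.154)^3 = 131.3568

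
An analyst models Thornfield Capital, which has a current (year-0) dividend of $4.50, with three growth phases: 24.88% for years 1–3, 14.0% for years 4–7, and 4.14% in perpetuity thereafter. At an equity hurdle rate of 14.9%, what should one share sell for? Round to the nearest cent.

$92.83

Three-stage DDM. Project D₁…D_7; terminal Gordon value at t=7 with g = 0.0414; discount at r = 0.149.
D_1 = 5.6196
D_2 = 7.0178
D_3 = 8.7638
D_4 = 9.9907
D_5 = 11.3894
D_6 = 12.9839
D_7 = 14.8017
TV_7 = 15.4145/(0.149−0.0414) = 143.2570
P₀ = Σ Dₜ/(1+r)ᵗ + TV_7/(1+r)^7 = 92.8290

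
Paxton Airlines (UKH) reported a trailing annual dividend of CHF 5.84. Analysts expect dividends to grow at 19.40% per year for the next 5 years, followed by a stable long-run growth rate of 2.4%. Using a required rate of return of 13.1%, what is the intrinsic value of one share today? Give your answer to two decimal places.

CHF 107.75

Two-stage DDM. Project D₁…D_5 at 0.194, terminal growth 0.024, discount at r = 0.131.
D_1 = 6.9730
D_2 = 8.3257
D_3 = 9.9409
D_4 = 11.8694
D_5 = 14.1721
Terminal value at t=5: TV = D_6/(r−g) = 14.5122/(0.131−0.024) = 135.6284
P₀ = 6.9730/(1+0.131)^1 + 8.3257/(1+0.131)^2 + 9.9409/(1+0.131)^3 + 11.8694/(1+0.131)^4 + 14.1721/(1+0.131)^5 + 135.6284/(1+0.131)^5 = 107.7463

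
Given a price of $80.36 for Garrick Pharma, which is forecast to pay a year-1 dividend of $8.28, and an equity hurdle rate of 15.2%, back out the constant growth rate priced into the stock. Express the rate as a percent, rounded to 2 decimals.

4.90%

From P₀ = D₁/(r − g), the implied growth is g = r − D₁/P₀.
g = 0.152 − 8.28/80.36 = 0.152 − 0.10304 = 0.04896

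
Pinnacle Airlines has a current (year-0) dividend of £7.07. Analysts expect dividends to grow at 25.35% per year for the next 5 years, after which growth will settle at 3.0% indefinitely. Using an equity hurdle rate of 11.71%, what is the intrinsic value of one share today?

Two-stage DDM. Project D₁…D_5 at 0.2535, terminal growth 0.03, discount at r = 0.1171.
D_1 = 8.8622
D_2 = 11.1088
D_3 = 13.9249
D_4 = 17.4549
D_5 = 21.8797
Terminal value at t=5: TV = D_6/(r−g) = 22.5361/(0.1171−0.03) = 258.7380
P₀ = 8.8622/(1+0.1171)^1 + 11.1088/(1+0.1171)^2 + 13.9249/(1+0.1171)^3 + 17.4549/(1+0.1171)^4 + 21.8797/(1+0.1171)^5 + 258.7380/(1+0.1171)^5 = 199.3401

£199.34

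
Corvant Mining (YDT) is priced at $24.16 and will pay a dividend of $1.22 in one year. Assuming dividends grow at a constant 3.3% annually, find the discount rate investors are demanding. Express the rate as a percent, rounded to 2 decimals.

8.35%

Rearranging the constant-growth DDM: r = D₁/P₀ + g.
r = 1.2200 / 24.16 + 0.033 = 0.05050 + 0.033 = 0.08350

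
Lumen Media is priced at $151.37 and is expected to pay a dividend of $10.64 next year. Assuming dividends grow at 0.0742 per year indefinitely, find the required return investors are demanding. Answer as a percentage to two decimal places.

14.45%

Rearranging the constant-growth DDM: r = D₁/P₀ + g.
r = 10.6400 / 151.37 + 0.0742 = 0.07029 + 0.0742 = 0.14449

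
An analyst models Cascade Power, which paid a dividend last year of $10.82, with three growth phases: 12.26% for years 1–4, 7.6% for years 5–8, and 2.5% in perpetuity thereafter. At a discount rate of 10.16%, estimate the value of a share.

$231.54

Three-stage DDM. Project D₁…D_8; terminal Gordon value at t=8 with g = 0.025; discount at r = 0.1016.
D_1 = 12.1465
D_2 = 13.6357
D_3 = 15.3074
D_4 = 17.1841
D_5 = 18.4901
D_6 = 19.8954
D_7 = 21.4074
D_8 = 23.0344
TV_8 = 23.6102/(0.1016−0.025) = 308.2276
P₀ = Σ Dₜ/(1+r)ᵗ + TV_8/(1+r)^8 = 231.5368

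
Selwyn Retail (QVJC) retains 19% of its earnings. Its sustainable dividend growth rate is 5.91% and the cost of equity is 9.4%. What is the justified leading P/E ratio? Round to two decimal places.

23.21

Payout ratio b = 1 − 0.19 = 0.81.
Justified leading P/E = b/(r−g) = 0.81/(0.094−0.0591) = 23.2092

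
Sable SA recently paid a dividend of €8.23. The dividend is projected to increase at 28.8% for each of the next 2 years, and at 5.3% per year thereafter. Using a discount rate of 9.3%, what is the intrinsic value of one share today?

€321.98

Two-stage DDM. Project D₁…D_2 at 0.288, terminal growth 0.053, discount at r = 0.093.
D_1 = 10.6002
D_2 = 13.6531
Terminal value at t=2: TV = D_3/(r−g) = 14.3767/(0.093−0.053) = 359.4181
P₀ = 10.6002/(1+0.093)^1 + 13.6531/(1+0.093)^2 + 359.4181/(1+0.093)^2 = 321.9835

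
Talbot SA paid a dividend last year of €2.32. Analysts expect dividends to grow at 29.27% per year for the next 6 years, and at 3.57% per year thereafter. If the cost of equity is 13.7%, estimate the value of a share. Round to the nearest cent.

€73.57

Two-stage DDM. Project D₁…D_6 at 0.2927, terminal growth 0.0357, discount at r = 0.137.
D_1 = 2.9991
D_2 = 3.8769
D_3 = 5.0117
D_4 = 6.4786
D_5 = 8.3748
D_6 = 10.8262
Terminal value at t=6: TV = D_7/(r−g) = 11.2127/(0.137−0.0357) = 110.6876
P₀ = 2.9991/(1+0.137)^1 + 3.8769/(1+0.137)^2 + 5.0117/(1+0.137)^3 + 6.4786/(1+0.137)^4 + 8.3748/(1+0.137)^5 + 10.8262/(1+0.137)^6 + 110.6876/(1+0.137)^6 = 73.5722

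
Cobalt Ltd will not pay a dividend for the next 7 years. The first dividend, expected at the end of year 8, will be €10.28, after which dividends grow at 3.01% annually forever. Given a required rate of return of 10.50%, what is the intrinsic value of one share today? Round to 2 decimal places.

Deferred-dividend DDM. At t=7 the remaining stream is a growing perpetuity with first payment D_8 = 10.28.
V_7 = D_8/(r−g) = 10.28/(0.105−0.0301) = 137.2497
P₀ = V_7/(1+r)^7 = 137.2497/(1+0.105)^7 = 68.2300

€68.23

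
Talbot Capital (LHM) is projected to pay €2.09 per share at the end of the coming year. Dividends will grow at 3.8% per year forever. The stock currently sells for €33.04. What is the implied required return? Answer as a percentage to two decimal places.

Rearranging the constant-growth DDM: r = D₁/P₀ + g.
r = 2.0900 / 33.04 + 0.038 = 0.06326 + 0.038 = 0.10126

10.13%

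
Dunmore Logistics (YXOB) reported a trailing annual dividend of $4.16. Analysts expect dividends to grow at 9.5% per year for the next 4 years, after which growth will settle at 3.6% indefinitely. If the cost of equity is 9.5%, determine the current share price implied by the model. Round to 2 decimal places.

Two-stage DDM. Project D₁…D_4 at 0.095, terminal growth 0.036, discount at r = 0.095.
D_1 = 4.5552
D_2 = 4.9879
D_3 = 5.4618
D_4 = 5.9807
Terminal value at t=4: TV = D_5/(r−g) = 6.1960/(0.095−0.036) = 105.0165
P₀ = 4.5552/(1+0.095)^1 + 4.9879/(1+0.095)^2 + 5.4618/(1+0.095)^3 + 5.9807/(1+0.095)^4 + 105.0165/(1+0.095)^4 = 89.6868

$89.69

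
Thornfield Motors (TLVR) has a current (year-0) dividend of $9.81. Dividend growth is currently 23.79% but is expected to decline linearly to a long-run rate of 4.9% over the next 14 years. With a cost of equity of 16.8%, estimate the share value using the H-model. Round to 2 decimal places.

H-model: P₀ = D₀[(1+g_L) + H(g_S−g_L)]/(r−g_L), with H = 14/2 = 7.
P₀ = 9.81 × [(1+0.049) + 7×(0.2379−0.049)] / (0.168−0.049)
   = 9.81 × 2.3713 / 0.119 = 195.4828

$195.48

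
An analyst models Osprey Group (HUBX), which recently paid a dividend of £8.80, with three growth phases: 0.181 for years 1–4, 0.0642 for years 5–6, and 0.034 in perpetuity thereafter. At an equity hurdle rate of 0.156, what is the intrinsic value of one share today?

Three-stage DDM. Project D₁…D_6; terminal Gordon value at t=6 with g = 0.034; discount at r = 0.156.
D_1 = 10.3928
D_2 = 12.2739
D_3 = 14.4955
D_4 = 17.1192
D_5 = 18.2182
D_6 = 19.3878
TV_6 = 20.0470/(0.156−0.034) = 164.3196
P₀ = Σ Dₜ/(1+r)ᵗ + TV_6/(1+r)^6 = 122.9501

£122.95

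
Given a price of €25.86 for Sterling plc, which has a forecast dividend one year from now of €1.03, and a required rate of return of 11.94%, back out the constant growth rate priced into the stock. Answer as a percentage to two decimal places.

7.96%

From P₀ = D₁/(r − g), the implied growth is g = r − D₁/P₀.
g = 0.1194 − 1.03/25.86 = 0.1194 − 0.03983 = 0.07957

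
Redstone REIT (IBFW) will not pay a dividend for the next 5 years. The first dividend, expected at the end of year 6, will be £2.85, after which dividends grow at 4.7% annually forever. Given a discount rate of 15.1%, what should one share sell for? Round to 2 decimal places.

Deferred-dividend DDM. At t=5 the remaining stream is a growing perpetuity with first payment D_6 = 2.85.
V_5 = D_6/(r−g) = 2.85/(0.151−0.047) = 27.4038
P₀ = V_5/(1+r)^5 = 27.4038/(1+0.151)^5 = 13.5655

£13.57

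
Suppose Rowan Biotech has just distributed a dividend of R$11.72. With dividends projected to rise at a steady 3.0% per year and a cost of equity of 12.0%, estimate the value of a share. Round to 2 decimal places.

Gordon growth model: P₀ = D₁/(r − g). D₁ = 11.72 × (1 + 0.03) = 12.0716.
P₀ = 12.0716 / (0.12 − 0.03) = 12.0716 / 0.09 = 134.1289

R$134.13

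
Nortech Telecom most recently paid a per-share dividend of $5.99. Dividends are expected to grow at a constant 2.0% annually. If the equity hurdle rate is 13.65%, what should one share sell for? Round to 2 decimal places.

$52.44

Gordon growth model: P₀ = D₁/(r − g). D₁ = 5.99 × (1 + 0.02) = 6.1098.
P₀ = 6.1098 / (0.1365 − 0.02) = 6.1098 / 0.1165 = 52.4446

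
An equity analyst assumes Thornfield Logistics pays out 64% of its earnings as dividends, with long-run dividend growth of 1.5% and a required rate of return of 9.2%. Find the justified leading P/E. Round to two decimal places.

8.31

Justified leading P/E = b/(r−g) = 0.64/(0.092−0.015) = 8.3117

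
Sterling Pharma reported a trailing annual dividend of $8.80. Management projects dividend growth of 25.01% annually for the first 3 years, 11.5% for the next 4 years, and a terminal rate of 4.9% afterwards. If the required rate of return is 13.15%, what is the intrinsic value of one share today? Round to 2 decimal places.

$220.38

Three-stage DDM. Project D₁…D_7; terminal Gordon value at t=7 with g = 0.049; discount at r = 0.1315.
D_1 = 11.0009
D_2 = 13.7522
D_3 = 17.1916
D_4 = 19.1687
D_5 = 21.3731
D_6 = 23.8310
D_7 = 26.5715
TV_7 = 27.8735/(0.1315−0.049) = 337.8609
P₀ = Σ Dₜ/(1+r)ᵗ + TV_7/(1+r)^7 = 220.3790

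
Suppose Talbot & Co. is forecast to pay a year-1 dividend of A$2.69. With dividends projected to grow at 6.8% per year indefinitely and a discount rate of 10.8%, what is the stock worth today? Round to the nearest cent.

Gordon growth model: P₀ = D₁/(r − g), with D₁ = 2.69 given directly.
P₀ = 2.6900 / (0.108 − 0.068) = 2.6900 / 0.04 = 67.2500

A$67.25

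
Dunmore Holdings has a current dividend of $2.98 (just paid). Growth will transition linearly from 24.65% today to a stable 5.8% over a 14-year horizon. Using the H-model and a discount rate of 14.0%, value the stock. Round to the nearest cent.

$86.40

H-model: P₀ = D₀[(1+g_L) + H(g_S−g_L)]/(r−g_L), with H = 14/2 = 7.
P₀ = 2.98 × [(1+0.058) + 7×(0.2465−0.058)] / (0.14−0.058)
   = 2.98 × 2.3775 / 0.082 = 86.4018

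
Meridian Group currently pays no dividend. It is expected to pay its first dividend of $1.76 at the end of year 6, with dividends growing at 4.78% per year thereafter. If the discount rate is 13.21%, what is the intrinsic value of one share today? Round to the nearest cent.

Deferred-dividend DDM. At t=5 the remaining stream is a growing perpetuity with first payment D_6 = 1.76.
V_5 = D_6/(r−g) = 1.76/(0.1321−0.0478) = 20.8778
P₀ = V_5/(1+r)^5 = 20.8778/(1+0.1321)^5 = 11.2269

$11.23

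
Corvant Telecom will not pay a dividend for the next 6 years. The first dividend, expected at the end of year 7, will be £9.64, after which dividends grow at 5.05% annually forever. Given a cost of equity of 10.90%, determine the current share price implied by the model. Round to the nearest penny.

£88.58

Deferred-dividend DDM. At t=6 the remaining stream is a growing perpetuity with first payment D_7 = 9.64.
V_6 = D_7/(r−g) = 9.64/(0.109−0.0505) = 164.7863
P₀ = V_6/(1+r)^6 = 164.7863/(1+0.109)^6 = 88.5792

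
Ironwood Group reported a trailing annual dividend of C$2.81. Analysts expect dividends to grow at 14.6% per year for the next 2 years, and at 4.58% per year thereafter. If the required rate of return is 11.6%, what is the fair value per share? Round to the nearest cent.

C$49.99

Two-stage DDM. Project D₁…D_2 at 0.146, terminal growth 0.0458, discount at r = 0.116.
D_1 = 3.2203
D_2 = 3.6904
Terminal value at t=2: TV = D_3/(r−g) = 3.8594/(0.116−0.0458) = 54.9778
P₀ = 3.2203/(1+0.116)^1 + 3.6904/(1+0.116)^2 + 54.9778/(1+0.116)^2 = 49.9913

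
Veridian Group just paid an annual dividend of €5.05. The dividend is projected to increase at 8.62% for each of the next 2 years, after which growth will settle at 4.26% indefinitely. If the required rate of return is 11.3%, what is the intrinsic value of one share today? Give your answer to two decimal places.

€80.97

Two-stage DDM. Project D₁…D_2 at 0.0862, terminal growth 0.0426, discount at r = 0.113.
D_1 = 5.4853
D_2 = 5.9581
Terminal value at t=2: TV = D_3/(r−g) = 6.2120/(0.113−0.0426) = 88.2381
P₀ = 5.4853/(1+0.113)^1 + 5.9581/(1+0.113)^2 + 88.2381/(1+0.113)^2 = 80.9686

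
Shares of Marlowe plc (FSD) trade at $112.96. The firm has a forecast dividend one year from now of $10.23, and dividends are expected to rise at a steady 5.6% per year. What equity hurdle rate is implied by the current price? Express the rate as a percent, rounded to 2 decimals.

Rearranging the constant-growth DDM: r = D₁/P₀ + g.
r = 10.2300 / 112.96 + 0.056 = 0.09056 + 0.056 = 0.14656

14.66%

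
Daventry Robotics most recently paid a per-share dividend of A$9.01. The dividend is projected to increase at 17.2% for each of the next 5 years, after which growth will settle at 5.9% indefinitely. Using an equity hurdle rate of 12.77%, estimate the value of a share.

A$219.04

Two-stage DDM. Project D₁…D_5 at 0.172, terminal growth 0.059, discount at r = 0.1277.
D_1 = 10.5597
D_2 = 12.3760
D_3 = 14.5047
D_4 = 16.9995
D_5 = 19.9234
Terminal value at t=5: TV = D_6/(r−g) = 21.0989/(0.1277−0.059) = 307.1157
P₀ = 10.5597/(1+0.1277)^1 + 12.3760/(1+0.1277)^2 + 14.5047/(1+0.1277)^3 + 16.9995/(1+0.1277)^4 + 19.9234/(1+0.1277)^5 + 307.1157/(1+0.1277)^5 = 219.0425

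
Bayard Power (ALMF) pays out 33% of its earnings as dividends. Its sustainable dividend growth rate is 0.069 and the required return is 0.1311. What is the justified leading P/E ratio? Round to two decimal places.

5.31

Justified leading P/E = b/(r−g) = 0.33/(0.1311−0.069) = 5.3140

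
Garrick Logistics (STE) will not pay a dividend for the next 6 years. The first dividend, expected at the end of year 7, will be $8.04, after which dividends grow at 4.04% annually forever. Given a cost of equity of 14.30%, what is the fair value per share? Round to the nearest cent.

Deferred-dividend DDM. At t=6 the remaining stream is a growing perpetuity with first payment D_7 = 8.04.
V_6 = D_7/(r−g) = 8.04/(0.143−0.0404) = 78.3626
P₀ = V_6/(1+r)^6 = 78.3626/(1+0.143)^6 = 35.1424

$35.14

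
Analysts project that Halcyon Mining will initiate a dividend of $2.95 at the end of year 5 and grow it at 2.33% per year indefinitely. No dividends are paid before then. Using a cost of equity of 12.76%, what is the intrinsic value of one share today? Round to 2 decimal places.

Deferred-dividend DDM. At t=4 the remaining stream is a growing perpetuity with first payment D_5 = 2.95.
V_4 = D_5/(r−g) = 2.95/(0.1276−0.0233) = 28.2838
P₀ = V_4/(1+r)^4 = 28.2838/(1+0.1276)^4 = 17.4951

$17.50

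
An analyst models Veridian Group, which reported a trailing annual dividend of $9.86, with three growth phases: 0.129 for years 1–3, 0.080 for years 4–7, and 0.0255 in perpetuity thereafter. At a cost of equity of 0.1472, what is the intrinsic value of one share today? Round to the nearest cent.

Three-stage DDM. Project D₁…D_7; terminal Gordon value at t=7 with g = 0.0255; discount at r = 0.1472.
D_1 = 11.1319
D_2 = 12.5680
D_3 = 14.1892
D_4 = 15.3244
D_5 = 16.5503
D_6 = 17.8743
D_7 = 19.3043
TV_7 = 19.7965/(0.1472−0.0255) = 162.6668
P₀ = Σ Dₜ/(1+r)ᵗ + TV_7/(1+r)^7 = 123.2567

$123.26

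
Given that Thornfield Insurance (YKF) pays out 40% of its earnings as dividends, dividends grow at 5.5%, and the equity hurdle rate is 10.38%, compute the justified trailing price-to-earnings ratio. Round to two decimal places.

8.65

Justified trailing P/E = b(1+g)/(r−g) = 0.40×(1+0.055)/(0.1038−0.055) = 8.6475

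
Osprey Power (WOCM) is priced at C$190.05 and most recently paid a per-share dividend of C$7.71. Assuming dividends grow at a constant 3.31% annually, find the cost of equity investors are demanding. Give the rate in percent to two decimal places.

Rearranging the constant-growth DDM: r = D₁/P₀ + g.
D₁ = 7.71 × (1 + 0.0331) = 7.9652.
r = 7.9652 / 190.05 + 0.0331 = 0.04191 + 0.0331 = 0.07501

7.50%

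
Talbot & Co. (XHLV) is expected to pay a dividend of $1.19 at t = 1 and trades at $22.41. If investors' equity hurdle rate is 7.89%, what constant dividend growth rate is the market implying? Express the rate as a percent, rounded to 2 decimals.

From P₀ = D₁/(r − g), the implied growth is g = r − D₁/P₀.
g = 0.0789 − 1.19/22.41 = 0.0789 − 0.05310 = 0.02580

2.58%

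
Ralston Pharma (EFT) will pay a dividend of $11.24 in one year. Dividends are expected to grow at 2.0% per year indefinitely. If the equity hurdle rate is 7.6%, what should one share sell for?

Gordon growth model: P₀ = D₁/(r − g), with D₁ = 11.24 given directly.
P₀ = 11.2400 / (0.076 − 0.02) = 11.2400 / 0.056 = 200.7143

$200.71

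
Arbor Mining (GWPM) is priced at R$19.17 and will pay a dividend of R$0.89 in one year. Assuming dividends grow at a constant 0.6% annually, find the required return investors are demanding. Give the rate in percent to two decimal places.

Rearranging the constant-growth DDM: r = D₁/P₀ + g.
r = 0.8900 / 19.17 + 0.006 = 0.04643 + 0.006 = 0.05243

5.24%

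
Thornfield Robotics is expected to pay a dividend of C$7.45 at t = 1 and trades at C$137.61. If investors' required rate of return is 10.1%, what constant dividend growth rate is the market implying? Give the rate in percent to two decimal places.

4.69%

From P₀ = D₁/(r − g), the implied growth is g = r − D₁/P₀.
g = 0.101 − 7.45/137.61 = 0.101 − 0.05414 = 0.04686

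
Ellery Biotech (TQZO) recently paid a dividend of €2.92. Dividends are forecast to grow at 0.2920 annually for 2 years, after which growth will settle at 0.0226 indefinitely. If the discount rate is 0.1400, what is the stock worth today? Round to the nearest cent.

€39.73

Two-stage DDM. Project D₁…D_2 at 0.292, terminal growth 0.0226, discount at r = 0.14.
D_1 = 3.7726
D_2 = 4.8743
Terminal value at t=2: TV = D_3/(r−g) = 4.9844/(0.14−0.0226) = 42.4566
P₀ = 3.7726/(1+0.14)^1 + 4.8743/(1+0.14)^2 + 42.4566/(1+0.14)^2 = 39.7289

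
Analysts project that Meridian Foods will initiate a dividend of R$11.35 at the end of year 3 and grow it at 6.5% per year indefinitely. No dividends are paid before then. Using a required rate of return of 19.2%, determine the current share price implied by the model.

R$62.90

Deferred-dividend DDM. At t=2 the remaining stream is a growing perpetuity with first payment D_3 = 11.35.
V_2 = D_3/(r−g) = 11.35/(0.192−0.065) = 89.3701
P₀ = V_2/(1+r)^2 = 89.3701/(1+0.192)^2 = 62.8984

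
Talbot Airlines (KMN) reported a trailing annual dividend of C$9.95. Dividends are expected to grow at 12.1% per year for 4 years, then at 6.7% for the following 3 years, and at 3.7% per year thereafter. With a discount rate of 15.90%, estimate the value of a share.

Three-stage DDM. Project D₁…D_7; terminal Gordon value at t=7 with g = 0.037; discount at r = 0.159.
D_1 = 11.1540
D_2 = 12.5036
D_3 = 14.0165
D_4 = 15.7125
D_5 = 16.7652
D_6 = 17.8885
D_7 = 19.0870
TV_7 = 19.7933/(0.159−0.037) = 162.2399
P₀ = Σ Dₜ/(1+r)ᵗ + TV_7/(1+r)^7 = 116.5872

C$116.59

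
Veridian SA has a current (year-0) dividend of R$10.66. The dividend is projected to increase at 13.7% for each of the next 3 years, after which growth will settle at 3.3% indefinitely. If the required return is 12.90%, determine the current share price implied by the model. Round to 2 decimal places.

Two-stage DDM. Project D₁…D_3 at 0.137, terminal growth 0.033, discount at r = 0.129.
D_1 = 12.1204
D_2 = 13.7809
D_3 = 15.6689
Terminal value at t=3: TV = D_4/(r−g) = 16.1860/(0.129−0.033) = 168.6039
P₀ = 12.1204/(1+0.129)^1 + 13.7809/(1+0.129)^2 + 15.6689/(1+0.129)^3 + 168.6039/(1+0.129)^3 = 149.5971

R$149.60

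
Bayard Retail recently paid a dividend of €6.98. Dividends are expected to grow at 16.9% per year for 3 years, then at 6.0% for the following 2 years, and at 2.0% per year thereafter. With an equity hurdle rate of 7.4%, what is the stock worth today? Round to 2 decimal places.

€208.13

Three-stage DDM. Project D₁…D_5; terminal Gordon value at t=5 with g = 0.02; discount at r = 0.074.
D_1 = 8.1596
D_2 = 9.5386
D_3 = 11.1506
D_4 = 11.8197
D_5 = 12.5288
TV_5 = 12.7794/(0.074−0.02) = 236.6558
P₀ = Σ Dₜ/(1+r)ᵗ + TV_5/(1+r)^5 = 208.1326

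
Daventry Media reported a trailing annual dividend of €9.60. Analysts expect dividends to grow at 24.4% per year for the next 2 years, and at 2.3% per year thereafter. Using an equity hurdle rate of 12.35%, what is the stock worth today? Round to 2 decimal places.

Two-stage DDM. Project D₁…D_2 at 0.244, terminal growth 0.023, discount at r = 0.1235.
D_1 = 11.9424
D_2 = 14.8563
Terminal value at t=2: TV = D_3/(r−g) = 15.1980/(0.1235−0.023) = 151.2243
P₀ = 11.9424/(1+0.1235)^1 + 14.8563/(1+0.1235)^2 + 151.2243/(1+0.1235)^2 = 142.2045

€142.20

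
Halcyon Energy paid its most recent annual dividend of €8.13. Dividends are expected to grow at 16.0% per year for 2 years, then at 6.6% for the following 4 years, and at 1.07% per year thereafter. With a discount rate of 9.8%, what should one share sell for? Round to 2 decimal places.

€144.72

Three-stage DDM. Project D₁…D_6; terminal Gordon value at t=6 with g = 0.0107; discount at r = 0.098.
D_1 = 9.4308
D_2 = 10.9397
D_3 = 11.6618
D_4 = 12.4314
D_5 = 13.2519
D_6 = 14.1265
TV_6 = 14.2777/(0.098−0.0107) = 163.5473
P₀ = Σ Dₜ/(1+r)ᵗ + TV_6/(1+r)^6 = 144.7225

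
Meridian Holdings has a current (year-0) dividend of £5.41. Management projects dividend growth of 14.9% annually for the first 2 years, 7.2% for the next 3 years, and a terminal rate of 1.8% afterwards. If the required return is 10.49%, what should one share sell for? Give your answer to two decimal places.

£90.60

Three-stage DDM. Project D₁…D_5; terminal Gordon value at t=5 with g = 0.018; discount at r = 0.1049.
D_1 = 6.2161
D_2 = 7.1423
D_3 = 7.6565
D_4 = 8.2078
D_5 = 8.7988
TV_5 = 8.9571/(0.1049−0.018) = 103.0741
P₀ = Σ Dₜ/(1+r)ᵗ + TV_5/(1+r)^5 = 90.5975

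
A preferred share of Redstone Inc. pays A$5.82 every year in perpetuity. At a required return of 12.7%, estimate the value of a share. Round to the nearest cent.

A$45.83

Zero-growth DDM (perpetuity): P₀ = D/r = 5.82 / 0.127 = 45.8268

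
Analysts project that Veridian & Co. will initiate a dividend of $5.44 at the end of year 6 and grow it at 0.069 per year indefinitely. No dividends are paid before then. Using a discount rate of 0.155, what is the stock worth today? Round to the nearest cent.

$30.77

Deferred-dividend DDM. At t=5 the remaining stream is a growing perpetuity with first payment D_6 = 5.44.
V_5 = D_6/(r−g) = 5.44/(0.155−0.069) = 63.2558
P₀ = V_5/(1+r)^5 = 63.2558/(1+0.155)^5 = 30.7745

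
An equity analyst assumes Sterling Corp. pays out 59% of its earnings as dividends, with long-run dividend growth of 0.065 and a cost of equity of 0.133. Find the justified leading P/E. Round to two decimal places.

Justified leading P/E = b/(r−g) = 0.59/(0.133−0.065) = 8.6765

8.68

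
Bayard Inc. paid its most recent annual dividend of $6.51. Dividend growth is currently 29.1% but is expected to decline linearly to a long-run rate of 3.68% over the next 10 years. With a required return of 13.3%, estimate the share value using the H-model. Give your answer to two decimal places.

H-model: P₀ = D₀[(1+g_L) + H(g_S−g_L)]/(r−g_L), with H = 10/2 = 5.
P₀ = 6.51 × [(1+0.0368) + 5×(0.291−0.0368)] / (0.133−0.0368)
   = 6.51 × 2.3078 / 0.0962 = 156.1723

$156.17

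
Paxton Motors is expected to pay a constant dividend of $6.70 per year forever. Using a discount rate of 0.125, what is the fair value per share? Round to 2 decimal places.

Zero-growth DDM (perpetuity): P₀ = D/r = 6.70 / 0.125 = 53.6000

$53.60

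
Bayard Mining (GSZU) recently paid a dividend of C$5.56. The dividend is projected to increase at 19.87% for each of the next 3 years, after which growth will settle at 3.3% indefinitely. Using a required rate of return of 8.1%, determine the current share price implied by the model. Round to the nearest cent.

C$183.73

Two-stage DDM. Project D₁…D_3 at 0.1987, terminal growth 0.033, discount at r = 0.081.
D_1 = 6.6648
D_2 = 7.9891
D_3 = 9.5765
Terminal value at t=3: TV = D_4/(r−g) = 9.8925/(0.081−0.033) = 206.0940
P₀ = 6.6648/(1+0.081)^1 + 7.9891/(1+0.081)^2 + 9.5765/(1+0.081)^3 + 206.0940/(1+0.081)^3 = 183.7336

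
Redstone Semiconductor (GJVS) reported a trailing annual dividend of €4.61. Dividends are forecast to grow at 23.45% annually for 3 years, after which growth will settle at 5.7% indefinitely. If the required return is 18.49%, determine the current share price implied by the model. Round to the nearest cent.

Two-stage DDM. Project D₁…D_3 at 0.2345, terminal growth 0.057, discount at r = 0.1849.
D_1 = 5.6910
D_2 = 7.0256
D_3 = 8.6731
Terminal value at t=3: TV = D_4/(r−g) = 9.1675/(0.1849−0.057) = 71.6768
P₀ = 5.6910/(1+0.1849)^1 + 7.0256/(1+0.1849)^2 + 8.6731/(1+0.1849)^3 + 71.6768/(1+0.1849)^3 = 58.1062

€58.11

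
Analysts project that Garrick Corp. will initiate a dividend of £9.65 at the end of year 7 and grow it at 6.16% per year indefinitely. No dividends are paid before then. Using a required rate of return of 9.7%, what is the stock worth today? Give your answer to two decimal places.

£156.42

Deferred-dividend DDM. At t=6 the remaining stream is a growing perpetuity with first payment D_7 = 9.65.
V_6 = D_7/(r−g) = 9.65/(0.097−0.0616) = 272.5989
P₀ = V_6/(1+r)^6 = 272.5989/(1+0.097)^6 = 156.4171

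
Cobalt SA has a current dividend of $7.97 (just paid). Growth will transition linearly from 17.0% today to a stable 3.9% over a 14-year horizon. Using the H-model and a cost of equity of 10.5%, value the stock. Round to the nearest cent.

$236.20

H-model: P₀ = D₀[(1+g_L) + H(g_S−g_L)]/(r−g_L), with H = 14/2 = 7.
P₀ = 7.97 × [(1+0.039) + 7×(0.17−0.039)] / (0.105−0.039)
   = 7.97 × 1.9560 / 0.066 = 236.2018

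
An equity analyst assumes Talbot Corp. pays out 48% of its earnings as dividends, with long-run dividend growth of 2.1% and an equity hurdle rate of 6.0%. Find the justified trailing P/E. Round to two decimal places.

12.57

Justified trailing P/E = b(1+g)/(r−g) = 0.48×(1+0.021)/(0.06−0.021) = 12.5662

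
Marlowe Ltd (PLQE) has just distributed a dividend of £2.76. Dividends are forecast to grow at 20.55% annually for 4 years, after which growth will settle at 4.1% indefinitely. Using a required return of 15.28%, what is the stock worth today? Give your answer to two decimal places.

Two-stage DDM. Project D₁…D_4 at 0.2055, terminal growth 0.041, discount at r = 0.1528.
D_1 = 3.3272
D_2 = 4.0109
D_3 = 4.8352
D_4 = 5.8288
Terminal value at t=4: TV = D_5/(r−g) = 6.0678/(0.1528−0.041) = 54.2734
P₀ = 3.3272/(1+0.1528)^1 + 4.0109/(1+0.1528)^2 + 4.8352/(1+0.1528)^3 + 5.8288/(1+0.1528)^4 + 54.2734/(1+0.1528)^4 = 43.0913

£43.09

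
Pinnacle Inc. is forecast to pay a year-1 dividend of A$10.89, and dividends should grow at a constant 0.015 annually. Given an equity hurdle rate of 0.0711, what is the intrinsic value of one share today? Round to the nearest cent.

A$194.12

Gordon growth model: P₀ = D₁/(r − g), with D₁ = 10.89 given directly.
P₀ = 10.8900 / (0.0711 − 0.015) = 10.8900 / 0.0561 = 194.1176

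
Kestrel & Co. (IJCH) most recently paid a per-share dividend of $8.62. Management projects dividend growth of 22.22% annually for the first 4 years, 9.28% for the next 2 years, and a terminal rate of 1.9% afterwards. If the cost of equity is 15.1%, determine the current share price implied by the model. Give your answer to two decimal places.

Three-stage DDM. Project D₁…D_6; terminal Gordon value at t=6 with g = 0.019; discount at r = 0.151.
D_1 = 10.5354
D_2 = 12.8763
D_3 = 15.7374
D_4 = 19.2343
D_5 = 21.0192
D_6 = 22.9698
TV_6 = 23.4063/(0.151−0.019) = 177.3201
P₀ = Σ Dₜ/(1+r)ᵗ + TV_6/(1+r)^6 = 136.6979

$136.70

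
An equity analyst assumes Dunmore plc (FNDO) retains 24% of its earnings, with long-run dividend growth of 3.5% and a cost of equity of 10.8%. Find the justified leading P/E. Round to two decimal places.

10.41

Payout ratio b = 1 − 0.24 = 0.76.
Justified leading P/E = b/(r−g) = 0.76/(0.108−0.035) = 10.4110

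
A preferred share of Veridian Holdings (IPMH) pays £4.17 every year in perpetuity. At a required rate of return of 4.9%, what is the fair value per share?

£85.10

Zero-growth DDM (perpetuity): P₀ = D/r = 4.17 / 0.049 = 85.1020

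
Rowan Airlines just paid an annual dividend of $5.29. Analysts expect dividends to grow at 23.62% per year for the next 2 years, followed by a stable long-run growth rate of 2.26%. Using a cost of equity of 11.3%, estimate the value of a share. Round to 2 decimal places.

Two-stage DDM. Project D₁…D_2 at 0.2362, terminal growth 0.0226, discount at r = 0.113.
D_1 = 6.5395
D_2 = 8.0841
Terminal value at t=2: TV = D_3/(r−g) = 8.2668/(0.113−0.0226) = 91.4472
P₀ = 6.5395/(1+0.113)^1 + 8.0841/(1+0.113)^2 + 91.4472/(1+0.113)^2 = 86.2225

$86.22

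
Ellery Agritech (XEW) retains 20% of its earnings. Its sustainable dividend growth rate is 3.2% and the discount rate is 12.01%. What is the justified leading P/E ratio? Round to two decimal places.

Payout ratio b = 1 − 0.20 = 0.80.
Justified leading P/E = b/(r−g) = 0.80/(0.1201−0.032) = 9.0806

9.08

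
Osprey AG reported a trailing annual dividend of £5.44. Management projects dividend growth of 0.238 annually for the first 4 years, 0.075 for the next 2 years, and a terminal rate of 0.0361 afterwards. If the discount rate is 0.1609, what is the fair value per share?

Three-stage DDM. Project D₁…D_6; terminal Gordon value at t=6 with g = 0.0361; discount at r = 0.1609.
D_1 = 6.7347
D_2 = 8.3376
D_3 = 10.3219
D_4 = 12.7785
D_5 = 13.7369
D_6 = 14.7672
TV_6 = 15.3003/(0.1609−0.0361) = 122.5986
P₀ = Σ Dₜ/(1+r)ᵗ + TV_6/(1+r)^6 = 88.2549

£88.25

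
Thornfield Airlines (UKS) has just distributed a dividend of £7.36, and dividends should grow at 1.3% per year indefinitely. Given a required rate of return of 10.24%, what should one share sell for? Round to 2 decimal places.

£83.40

Gordon growth model: P₀ = D₁/(r − g). D₁ = 7.36 × (1 + 0.013) = 7.4557.
P₀ = 7.4557 / (0.1024 − 0.013) = 7.4557 / 0.0894 = 83.3969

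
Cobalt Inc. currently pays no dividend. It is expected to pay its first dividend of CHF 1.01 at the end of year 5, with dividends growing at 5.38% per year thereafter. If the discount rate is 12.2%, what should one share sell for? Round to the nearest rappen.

CHF 9.34

Deferred-dividend DDM. At t=4 the remaining stream is a growing perpetuity with first payment D_5 = 1.01.
V_4 = D_5/(r−g) = 1.01/(0.122−0.0538) = 14.8094
P₀ = V_4/(1+r)^4 = 14.8094/(1+0.122)^4 = 9.3447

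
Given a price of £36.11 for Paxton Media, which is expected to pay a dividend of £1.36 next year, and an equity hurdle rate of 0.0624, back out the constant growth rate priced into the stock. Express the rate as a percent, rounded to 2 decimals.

From P₀ = D₁/(r − g), the implied growth is g = r − D₁/P₀.
g = 0.0624 − 1.36/36.11 = 0.0624 − 0.03766 = 0.02474

2.47%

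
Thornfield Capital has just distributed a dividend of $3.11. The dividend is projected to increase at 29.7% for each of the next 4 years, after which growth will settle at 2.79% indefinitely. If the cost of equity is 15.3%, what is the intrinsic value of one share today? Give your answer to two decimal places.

$57.76

Two-stage DDM. Project D₁…D_4 at 0.297, terminal growth 0.0279, discount at r = 0.153.
D_1 = 4.0337
D_2 = 5.2317
D_3 = 6.7855
D_4 = 8.8008
Terminal value at t=4: TV = D_5/(r−g) = 9.0463/(0.153−0.0279) = 72.3126
P₀ = 4.0337/(1+0.153)^1 + 5.2317/(1+0.153)^2 + 6.7855/(1+0.153)^3 + 8.8008/(1+0.153)^4 + 72.3126/(1+0.153)^4 = 57.7566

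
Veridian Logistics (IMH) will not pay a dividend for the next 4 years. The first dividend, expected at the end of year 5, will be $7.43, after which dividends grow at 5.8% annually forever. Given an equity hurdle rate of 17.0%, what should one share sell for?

$35.40

Deferred-dividend DDM. At t=4 the remaining stream is a growing perpetuity with first payment D_5 = 7.43.
V_4 = D_5/(r−g) = 7.43/(0.17−0.058) = 66.3393
P₀ = V_4/(1+r)^4 = 66.3393/(1+0.17)^4 = 35.4020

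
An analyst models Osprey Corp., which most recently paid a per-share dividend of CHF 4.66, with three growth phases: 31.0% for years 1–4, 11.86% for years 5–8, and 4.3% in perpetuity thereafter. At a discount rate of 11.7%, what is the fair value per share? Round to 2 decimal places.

CHF 188.56

Three-stage DDM. Project D₁…D_8; terminal Gordon value at t=8 with g = 0.043; discount at r = 0.117.
D_1 = 6.1046
D_2 = 7.9970
D_3 = 10.4761
D_4 = 13.7237
D_5 = 15.3513
D_6 = 17.1720
D_7 = 19.2086
D_8 = 21.4867
TV_8 = 22.4107/(0.117−0.043) = 302.8468
P₀ = Σ Dₜ/(1+r)ᵗ + TV_8/(1+r)^8 = 188.5643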